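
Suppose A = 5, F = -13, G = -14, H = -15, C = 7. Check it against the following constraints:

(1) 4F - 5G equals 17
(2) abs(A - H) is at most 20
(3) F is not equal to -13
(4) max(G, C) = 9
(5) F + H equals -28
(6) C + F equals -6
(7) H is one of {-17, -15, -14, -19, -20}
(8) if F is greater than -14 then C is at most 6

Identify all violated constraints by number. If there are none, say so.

Constraints 1, 3, 4, 8 are violated.

(1) 4F - 5G = 4(-13) - 5(-14) = 18, not 17 — violated.
(2) abs(5 - (-15)) = 20; 20 ≤ 20 — OK.
(3) F = -13, but -13 is required to differ — violated.
(4) max(-14, 7) = 7, not 9 — violated.
(5) F + H = -13 + (-15) = -28 — OK.
(6) C + F = 7 + (-13) = -6 — OK.
(7) H = -15 is in {-17, -15, -14, -19, -20} — OK.
(8) F = -13 > -14, so we need C ≤ 6; but C = 7 > 6 — violated.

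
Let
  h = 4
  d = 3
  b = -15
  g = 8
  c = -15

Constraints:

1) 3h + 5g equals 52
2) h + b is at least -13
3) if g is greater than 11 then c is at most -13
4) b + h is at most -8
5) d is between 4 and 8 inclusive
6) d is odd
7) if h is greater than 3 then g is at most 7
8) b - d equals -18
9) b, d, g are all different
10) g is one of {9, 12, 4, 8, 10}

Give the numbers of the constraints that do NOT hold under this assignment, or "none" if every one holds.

1) 3h + 5g = 3(4) + 5(8) = 52 — holds.
2) h + b = 4 + (-15) = -11; -11 ≥ -13 — holds.
3) g = 8, not > 11; antecedent false, conditional vacuously true — holds.
4) b + h = -15 + 4 = -11; -11 ≤ -8 — holds.
5) d = 3 is outside [4, 8] — does not hold.
6) d = 3 is odd — holds.
7) h = 4 > 3, so we need g ≤ 7; but g = 8 > 7 — does not hold.
8) b - d = -15 - 3 = -18 — holds.
9) values -15, 3, 8 are pairwise distinct — holds.
10) g = 8 is in {9, 12, 4, 8, 10} — holds.

No — constraints 5, 7 are not satisfied.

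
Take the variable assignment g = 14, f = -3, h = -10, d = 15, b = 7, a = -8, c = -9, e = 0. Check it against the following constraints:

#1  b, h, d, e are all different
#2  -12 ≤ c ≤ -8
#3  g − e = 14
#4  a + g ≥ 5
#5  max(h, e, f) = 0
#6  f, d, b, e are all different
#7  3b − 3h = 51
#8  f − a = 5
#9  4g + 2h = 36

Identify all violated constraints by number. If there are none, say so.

#1 values 7, -10, 15, 0 are pairwise distinct — holds.
#2 c = -9 lies in [-12, -8] — holds.
#3 g − e = 14 − 0 = 14 — holds.
#4 a + g = -8 + 14 = 6; 6 ≥ 5 — holds.
#5 max(-10, 0, -3) = 0 — holds.
#6 values -3, 15, 7, 0 are pairwise distinct — holds.
#7 3b − 3h = 3(7) − 3(-10) = 51 — holds.
#8 f − a = -3 − (-8) = 5 — holds.
#9 4g + 2h = 4(14) + 2(-10) = 36 — holds.

No violations.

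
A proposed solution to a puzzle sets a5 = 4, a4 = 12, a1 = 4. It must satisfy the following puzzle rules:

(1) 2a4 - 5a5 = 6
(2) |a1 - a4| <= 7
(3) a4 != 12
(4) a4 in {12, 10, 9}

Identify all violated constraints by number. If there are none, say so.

The assignment fails constraints 1, 2, 3.

(1) 2a4 - 5a5 = 2(12) - 5(4) = 4, not 6  false
(2) |4 - 12| = 8; 8 > 7, exceeds bound 7  false
(3) a4 = 12, but 12 is required to differ  false
(4) a4 = 12 is in {12, 10, 9}  true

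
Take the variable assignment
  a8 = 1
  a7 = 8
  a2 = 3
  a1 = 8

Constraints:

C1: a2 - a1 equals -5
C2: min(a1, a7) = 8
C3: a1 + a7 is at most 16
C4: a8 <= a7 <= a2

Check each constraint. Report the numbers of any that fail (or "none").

C1: a2 - a1 = 3 - 8 = -5 — holds.
C2: min(8, 8) = 8 — holds.
C3: a1 + a7 = 8 + 8 = 16; 16 ≤ 16 — holds.
C4: values 1, 8, 3; a7 = 8 is not <= a2 = 3 — does not hold.

Constraint 4 does not hold.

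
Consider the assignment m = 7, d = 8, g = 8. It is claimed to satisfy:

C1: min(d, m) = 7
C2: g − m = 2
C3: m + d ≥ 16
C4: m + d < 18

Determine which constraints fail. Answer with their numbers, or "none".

C1: min(8, 7) = 7 — OK.
C2: g − m = 8 − 7 = 1, not 2 — violated.
C3: m + d = 7 + 8 = 15; 15 < 16, bound 16 not met — violated.
C4: m + d = 7 + 8 = 15; 15 < 18 — OK.

Constraints 2 and 3 are violated.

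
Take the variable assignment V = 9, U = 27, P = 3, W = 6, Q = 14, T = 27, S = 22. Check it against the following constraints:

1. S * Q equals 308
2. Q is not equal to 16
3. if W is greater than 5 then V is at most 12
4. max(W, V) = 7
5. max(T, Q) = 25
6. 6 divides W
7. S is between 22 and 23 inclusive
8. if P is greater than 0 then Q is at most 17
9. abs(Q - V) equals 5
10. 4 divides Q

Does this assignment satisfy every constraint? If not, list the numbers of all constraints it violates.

Constraints 4, 5, 10 are violated.

1. S * Q = 22 * 14 = 308  ✔
2. Q = 14, and 14 ≠ 16  ✔
3. W = 6 > 5, so we need V ≤ 12; V = 9 ≤ 12  ✔
4. max(6, 9) = 9, not 7  ✘
5. max(27, 14) = 27, not 25  ✘
6. 6 / 6 = 1, so 6 divides 6  ✔
7. S = 22 lies in [22, 23]  ✔
8. P = 3 > 0, so we need Q ≤ 17; Q = 14 ≤ 17  ✔
9. abs(14 - 9) = 5  ✔
10. 14 = 4*3 + 2, so 4 does not divide 14  ✘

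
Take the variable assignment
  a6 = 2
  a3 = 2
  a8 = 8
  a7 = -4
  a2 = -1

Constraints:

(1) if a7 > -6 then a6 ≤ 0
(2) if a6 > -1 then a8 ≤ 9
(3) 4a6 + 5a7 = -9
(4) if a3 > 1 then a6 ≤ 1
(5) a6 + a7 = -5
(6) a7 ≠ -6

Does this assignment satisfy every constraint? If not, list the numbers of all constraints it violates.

Violated: 1, 3, 4, and 5.

(1) a7 = -4 > -6, so we need a6 ≤ 0; but a6 = 2 > 0 — violated.
(2) a6 = 2 > -1, so we need a8 ≤ 9; a8 = 8 ≤ 9 — satisfied.
(3) 4a6 + 5a7 = 4(2) + 5(-4) = -12, not -9 — violated.
(4) a3 = 2 > 1, so we need a6 ≤ 1; but a6 = 2 > 1 — violated.
(5) a6 + a7 = 2 + (-4) = -2, not -5 — violated.
(6) a7 = -4, and -4 ≠ -6 — satisfied.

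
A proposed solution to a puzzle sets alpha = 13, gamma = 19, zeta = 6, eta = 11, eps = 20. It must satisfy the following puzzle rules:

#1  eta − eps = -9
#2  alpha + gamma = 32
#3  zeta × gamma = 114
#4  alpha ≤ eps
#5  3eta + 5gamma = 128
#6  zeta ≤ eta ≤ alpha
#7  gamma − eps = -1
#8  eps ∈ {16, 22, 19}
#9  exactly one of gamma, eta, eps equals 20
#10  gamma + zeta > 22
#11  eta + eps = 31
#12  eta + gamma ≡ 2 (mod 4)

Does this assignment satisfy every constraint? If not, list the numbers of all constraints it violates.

No — constraint 8 is not satisfied.

#1 eta − eps = 11 − 20 = -9  holds
#2 alpha + gamma = 13 + 19 = 32  holds
#3 zeta × gamma = 6 × 19 = 114  holds
#4 alpha = 13, eps = 20; 13 ≤ 20  holds
#5 3eta + 5gamma = 3(11) + 5(19) = 128  holds
#6 values 6 ≤ 11 ≤ 13  holds
#7 gamma − eps = 19 − 20 = -1  holds
#8 eps = 20 is not in {16, 22, 19}  fails
#9 gamma=19, eta=11, eps=20; 1 of them equals 20  holds
#10 gamma + zeta = 19 + 6 = 25; 25 > 22  holds
#11 eta + eps = 11 + 20 = 31  holds
#12 eta + gamma = 30; 30 mod 4 = 2  holds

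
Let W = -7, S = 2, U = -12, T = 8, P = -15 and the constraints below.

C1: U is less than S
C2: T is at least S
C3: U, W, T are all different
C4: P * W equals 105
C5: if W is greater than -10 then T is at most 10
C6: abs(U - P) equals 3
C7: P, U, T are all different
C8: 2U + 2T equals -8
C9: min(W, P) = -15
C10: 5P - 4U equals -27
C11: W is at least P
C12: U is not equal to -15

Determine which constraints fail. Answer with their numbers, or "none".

No violations.

C1: U = -12, S = 2; -12 < 2 — holds.
C2: T = 8, S = 2; 8 ≥ 2 — holds.
C3: values -12, -7, 8 are pairwise distinct — holds.
C4: P * W = -15 * (-7) = 105 — holds.
C5: W = -7 > -10, so we need T ≤ 10; T = 8 ≤ 10 — holds.
C6: abs(-12 - (-15)) = 3 — holds.
C7: values -15, -12, 8 are pairwise distinct — holds.
C8: 2U + 2T = 2(-12) + 2(8) = -8 — holds.
C9: min(-7, -15) = -15 — holds.
C10: 5P - 4U = 5(-15) - 4(-12) = -27 — holds.
C11: W = -7, P = -15; -7 ≥ -15 — holds.
C12: U = -12, and -12 ≠ -15 — holds.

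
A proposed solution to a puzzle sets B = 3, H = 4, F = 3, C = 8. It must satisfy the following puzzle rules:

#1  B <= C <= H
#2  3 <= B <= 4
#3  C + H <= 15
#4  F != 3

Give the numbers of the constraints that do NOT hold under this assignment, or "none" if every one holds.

No — constraints 1, 4 are not satisfied.

#1 values 3, 8, 4; C = 8 is not <= H = 4 — violated.
#2 B = 3 lies in [3, 4] — OK.
#3 C + H = 8 + 4 = 12; 12 ≤ 15 — OK.
#4 F = 3, but 3 is required to differ — violated.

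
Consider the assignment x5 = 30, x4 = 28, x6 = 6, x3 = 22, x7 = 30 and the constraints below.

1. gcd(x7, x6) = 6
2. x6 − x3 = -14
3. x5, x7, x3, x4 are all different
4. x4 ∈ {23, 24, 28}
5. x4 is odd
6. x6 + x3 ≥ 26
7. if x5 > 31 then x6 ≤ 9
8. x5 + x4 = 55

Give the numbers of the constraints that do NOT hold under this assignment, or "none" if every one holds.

1. gcd(30, 6) = 6  ✔
2. x6 − x3 = 6 − 22 = -16, not -14  ✘
3. x5 = x7 = 30, not all different  ✘
4. x4 = 28 is in {23, 24, 28}  ✔
5. x4 = 28 is even  ✘
6. x6 + x3 = 6 + 22 = 28; 28 ≥ 26  ✔
7. x5 = 30, not > 31; antecedent false, conditional vacuously true  ✔
8. x5 + x4 = 30 + 28 = 58, not 55  ✘

The assignment fails constraints 2, 3, 5, and 8.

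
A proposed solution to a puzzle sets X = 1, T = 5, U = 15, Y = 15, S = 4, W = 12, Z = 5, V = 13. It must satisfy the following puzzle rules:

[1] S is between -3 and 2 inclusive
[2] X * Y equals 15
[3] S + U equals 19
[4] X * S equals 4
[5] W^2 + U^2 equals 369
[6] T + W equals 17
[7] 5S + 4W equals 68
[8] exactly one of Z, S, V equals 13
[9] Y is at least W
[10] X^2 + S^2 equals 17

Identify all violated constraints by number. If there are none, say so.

The assignment fails constraint 1.

[1] S = 4 is outside [-3, 2] — violated.
[2] X * Y = 1 * 15 = 15 — OK.
[3] S + U = 4 + 15 = 19 — OK.
[4] X * S = 1 * 4 = 4 — OK.
[5] W^2 + U^2 = 12^2 + 15^2 = 144 + 225 = 369 — OK.
[6] T + W = 5 + 12 = 17 — OK.
[7] 5S + 4W = 5(4) + 4(12) = 68 — OK.
[8] Z=5, S=4, V=13; 1 of them equals 13 — OK.
[9] Y = 15, W = 12; 15 ≥ 12 — OK.
[10] X^2 + S^2 = 1^2 + 4^2 = 1 + 16 = 17 — OK.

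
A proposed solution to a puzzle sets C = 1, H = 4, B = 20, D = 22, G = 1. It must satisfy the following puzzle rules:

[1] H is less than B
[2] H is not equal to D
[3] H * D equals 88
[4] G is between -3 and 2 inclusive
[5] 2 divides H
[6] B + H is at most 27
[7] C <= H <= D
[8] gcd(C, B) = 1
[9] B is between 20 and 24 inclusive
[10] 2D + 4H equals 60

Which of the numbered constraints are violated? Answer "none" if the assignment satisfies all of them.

[1] H = 4, B = 20; 4 < 20 — holds.
[2] H = 4, D = 22; distinct — holds.
[3] H * D = 4 * 22 = 88 — holds.
[4] G = 1 lies in [-3, 2] — holds.
[5] 4 / 2 = 2, so 2 divides 4 — holds.
[6] B + H = 20 + 4 = 24; 24 ≤ 27 — holds.
[7] values 1 <= 4 <= 22 — holds.
[8] gcd(1, 20) = 1 — holds.
[9] B = 20 lies in [20, 24] — holds.
[10] 2D + 4H = 2(22) + 4(4) = 60 — holds.

The assignment satisfies every constraint.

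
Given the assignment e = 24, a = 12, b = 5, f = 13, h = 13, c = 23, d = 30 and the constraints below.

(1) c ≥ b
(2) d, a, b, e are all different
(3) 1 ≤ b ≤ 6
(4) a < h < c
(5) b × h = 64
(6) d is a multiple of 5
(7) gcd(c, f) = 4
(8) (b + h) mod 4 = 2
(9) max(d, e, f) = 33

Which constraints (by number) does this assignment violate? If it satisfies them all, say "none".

The assignment fails constraints 5, 7, 9.

(1) c = 23, b = 5; 23 ≥ 5 — satisfied.
(2) values 30, 12, 5, 24 are pairwise distinct — satisfied.
(3) b = 5 lies in [1, 6] — satisfied.
(4) values 12 < 13 < 23 — satisfied.
(5) b × h = 5 × 13 = 65, not 64 — violated.
(6) 30 / 5 = 6, so 5 divides 30 — satisfied.
(7) gcd(23, 13) = 1, not 4 — violated.
(8) b + h = 18; 18 mod 4 = 2 — satisfied.
(9) max(30, 24, 13) = 30, not 33 — violated.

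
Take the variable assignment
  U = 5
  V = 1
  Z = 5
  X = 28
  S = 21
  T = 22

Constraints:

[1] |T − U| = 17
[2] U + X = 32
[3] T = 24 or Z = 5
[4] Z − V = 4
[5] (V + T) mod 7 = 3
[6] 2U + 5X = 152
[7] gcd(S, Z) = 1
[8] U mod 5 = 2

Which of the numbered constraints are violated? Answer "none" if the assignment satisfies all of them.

[1] |22 − 5| = 17  true
[2] U + X = 5 + 28 = 33, not 32  false
[3] T = 22 ≠ 24, but Z = 5 = 5 (second disjunct)  true
[4] Z − V = 5 − 1 = 4  true
[5] V + T = 23; 23 mod 7 = 2, not 3  false
[6] 2U + 5X = 2(5) + 5(28) = 150, not 152  false
[7] gcd(21, 5) = 1  true
[8] 5 mod 5 = 0, not 2  false

Constraints 2, 5, 6, and 8 do not hold.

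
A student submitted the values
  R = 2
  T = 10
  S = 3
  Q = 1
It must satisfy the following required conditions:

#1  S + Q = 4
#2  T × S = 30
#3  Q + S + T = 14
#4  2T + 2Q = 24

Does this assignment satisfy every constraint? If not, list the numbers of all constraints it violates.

Constraint 4 is violated.

#1 S + Q = 3 + 1 = 4  ✔
#2 T × S = 10 × 3 = 30  ✔
#3 Q + S + T = 1 + 3 + 10 = 14  ✔
#4 2T + 2Q = 2(10) + 2(1) = 22, not 24  ✘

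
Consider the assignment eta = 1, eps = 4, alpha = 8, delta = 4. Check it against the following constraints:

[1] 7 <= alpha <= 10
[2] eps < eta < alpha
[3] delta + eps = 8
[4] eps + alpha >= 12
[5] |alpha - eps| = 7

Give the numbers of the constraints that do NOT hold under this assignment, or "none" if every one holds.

[1] alpha = 8 lies in [7, 10]  ✓
[2] values 4, 1, 8; eps = 4 is not < eta = 1  ✗
[3] delta + eps = 4 + 4 = 8  ✓
[4] eps + alpha = 4 + 8 = 12; 12 ≥ 12  ✓
[5] |8 - 4| = 4, not 7  ✗

Constraints 2 and 5 are violated.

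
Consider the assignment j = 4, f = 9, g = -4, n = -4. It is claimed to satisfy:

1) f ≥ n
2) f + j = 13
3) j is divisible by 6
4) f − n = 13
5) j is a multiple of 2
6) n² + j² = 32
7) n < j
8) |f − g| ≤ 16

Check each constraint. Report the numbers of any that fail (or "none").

1) f = 9, n = -4; 9 ≥ -4 — OK.
2) f + j = 9 + 4 = 13 — OK.
3) 4 = 6×0 + 4, so 6 does not divide 4 — violated.
4) f − n = 9 − (-4) = 13 — OK.
5) 4 / 2 = 2, so 2 divides 4 — OK.
6) n² + j² = (-4)² + 4² = 16 + 16 = 32 — OK.
7) n = -4, j = 4; -4 < 4 — OK.
8) |9 − (-4)| = 13; 13 ≤ 16 — OK.

The assignment fails constraint 3.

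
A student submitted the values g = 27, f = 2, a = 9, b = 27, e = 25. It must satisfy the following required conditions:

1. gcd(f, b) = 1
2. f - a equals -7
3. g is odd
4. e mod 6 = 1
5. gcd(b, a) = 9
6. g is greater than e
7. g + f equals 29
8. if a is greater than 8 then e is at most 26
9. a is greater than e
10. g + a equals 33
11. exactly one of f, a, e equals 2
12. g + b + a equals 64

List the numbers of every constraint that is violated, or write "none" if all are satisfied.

1. gcd(2, 27) = 1  true
2. f - a = 2 - 9 = -7  true
3. g = 27 is odd  true
4. 25 mod 6 = 1  true
5. gcd(27, 9) = 9  true
6. g = 27, e = 25; 27 > 25  true
7. g + f = 27 + 2 = 29  true
8. a = 9 > 8, so we need e ≤ 26; e = 25 ≤ 26  true
9. a = 9, e = 25; 9 ≤ 25 (want >)  false
10. g + a = 27 + 9 = 36, not 33  false
11. f=2, a=9, e=25; 1 of them equals 2  true
12. g + b + a = 27 + 27 + 9 = 63, not 64  false

Violated: 9, 10, and 12.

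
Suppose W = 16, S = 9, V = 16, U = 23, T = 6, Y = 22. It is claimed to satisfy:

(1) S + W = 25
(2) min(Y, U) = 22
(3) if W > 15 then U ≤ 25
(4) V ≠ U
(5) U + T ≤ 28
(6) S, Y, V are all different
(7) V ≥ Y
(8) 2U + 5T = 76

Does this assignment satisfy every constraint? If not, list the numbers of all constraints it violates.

The assignment fails constraints 5, 7.

(1) S + W = 9 + 16 = 25  ✔
(2) min(22, 23) = 22  ✔
(3) W = 16 > 15, so we need U ≤ 25; U = 23 ≤ 25  ✔
(4) V = 16, U = 23; distinct  ✔
(5) U + T = 23 + 6 = 29; 29 > 28, bound 28 not met  ✘
(6) values 9, 22, 16 are pairwise distinct  ✔
(7) V = 16, Y = 22; 16 < 22 (want ≥)  ✘
(8) 2U + 5T = 2(23) + 5(6) = 76  ✔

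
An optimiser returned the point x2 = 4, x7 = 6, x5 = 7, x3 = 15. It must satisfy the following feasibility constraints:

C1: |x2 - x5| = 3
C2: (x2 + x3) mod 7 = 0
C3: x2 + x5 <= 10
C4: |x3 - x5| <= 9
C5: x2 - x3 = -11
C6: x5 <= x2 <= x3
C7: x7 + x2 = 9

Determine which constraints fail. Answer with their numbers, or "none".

C1: |4 - 7| = 3  ✓
C2: x2 + x3 = 19; 19 mod 7 = 5, not 0  ✗
C3: x2 + x5 = 4 + 7 = 11; 11 > 10, bound 10 not met  ✗
C4: |15 - 7| = 8; 8 ≤ 9  ✓
C5: x2 - x3 = 4 - 15 = -11  ✓
C6: values 7, 4, 15; x5 = 7 is not <= x2 = 4  ✗
C7: x7 + x2 = 6 + 4 = 10, not 9  ✗

Violated: 2, 3, 6, and 7.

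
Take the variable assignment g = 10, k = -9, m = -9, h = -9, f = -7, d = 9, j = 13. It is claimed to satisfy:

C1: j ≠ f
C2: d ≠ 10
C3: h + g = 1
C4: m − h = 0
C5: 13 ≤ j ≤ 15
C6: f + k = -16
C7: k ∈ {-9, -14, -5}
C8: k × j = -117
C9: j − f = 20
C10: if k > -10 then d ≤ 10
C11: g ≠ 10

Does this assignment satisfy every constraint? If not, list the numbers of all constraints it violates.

C1: j = 13, f = -7; distinct — holds.
C2: d = 9, and 9 ≠ 10 — holds.
C3: h + g = -9 + 10 = 1 — holds.
C4: m − h = -9 − (-9) = 0 — holds.
C5: j = 13 lies in [13, 15] — holds.
C6: f + k = -7 + (-9) = -16 — holds.
C7: k = -9 is in {-9, -14, -5} — holds.
C8: k × j = -9 × 13 = -117 — holds.
C9: j − f = 13 − (-7) = 20 — holds.
C10: k = -9 > -10, so we need d ≤ 10; d = 9 ≤ 10 — holds.
C11: g = 10, but 10 is required to differ — does not hold.

The assignment fails constraint 11.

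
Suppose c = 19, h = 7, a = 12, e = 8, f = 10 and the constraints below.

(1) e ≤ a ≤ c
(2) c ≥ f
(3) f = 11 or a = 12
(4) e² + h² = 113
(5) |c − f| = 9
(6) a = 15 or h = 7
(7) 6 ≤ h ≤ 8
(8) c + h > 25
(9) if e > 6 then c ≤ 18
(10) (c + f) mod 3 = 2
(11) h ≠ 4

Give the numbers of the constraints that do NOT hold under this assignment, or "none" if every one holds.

(1) values 8 ≤ 12 ≤ 19  ✔
(2) c = 19, f = 10; 19 ≥ 10  ✔
(3) f = 10 ≠ 11, but a = 12 = 12 (second disjunct)  ✔
(4) e² + h² = 8² + 7² = 64 + 49 = 113  ✔
(5) |19 − 10| = 9  ✔
(6) a = 12 ≠ 15, but h = 7 = 7 (second disjunct)  ✔
(7) h = 7 lies in [6, 8]  ✔
(8) c + h = 19 + 7 = 26; 26 > 25  ✔
(9) e = 8 > 6, so we need c ≤ 18; but c = 19 > 18  ✘
(10) c + f = 29; 29 mod 3 = 2  ✔
(11) h = 7, and 7 ≠ 4  ✔

No — constraint 9 is not satisfied.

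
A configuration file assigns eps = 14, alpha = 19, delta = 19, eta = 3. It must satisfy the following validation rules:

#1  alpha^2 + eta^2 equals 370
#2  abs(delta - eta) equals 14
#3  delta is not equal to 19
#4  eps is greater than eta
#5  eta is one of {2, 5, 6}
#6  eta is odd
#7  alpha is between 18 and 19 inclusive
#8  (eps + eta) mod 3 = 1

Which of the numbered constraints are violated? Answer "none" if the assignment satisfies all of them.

#1 alpha^2 + eta^2 = 19^2 + 3^2 = 361 + 9 = 370 — satisfied.
#2 abs(19 - 3) = 16, not 14 — violated.
#3 delta = 19, but 19 is required to differ — violated.
#4 eps = 14, eta = 3; 14 > 3 — satisfied.
#5 eta = 3 is not in {2, 5, 6} — violated.
#6 eta = 3 is odd — satisfied.
#7 alpha = 19 lies in [18, 19] — satisfied.
#8 eps + eta = 17; 17 mod 3 = 2, not 1 — violated.

No — constraints 2, 3, 5, and 8 are not satisfied.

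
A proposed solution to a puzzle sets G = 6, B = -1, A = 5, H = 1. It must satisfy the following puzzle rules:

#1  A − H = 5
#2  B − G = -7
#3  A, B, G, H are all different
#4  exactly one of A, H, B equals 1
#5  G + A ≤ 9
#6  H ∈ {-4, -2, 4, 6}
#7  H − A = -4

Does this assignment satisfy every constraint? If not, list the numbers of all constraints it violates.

#1 A − H = 5 − 1 = 4, not 5 — violated.
#2 B − G = -1 − 6 = -7 — OK.
#3 values 5, -1, 6, 1 are pairwise distinct — OK.
#4 A=5, H=1, B=-1; 1 of them equals 1 — OK.
#5 G + A = 6 + 5 = 11; 11 > 9, bound 9 not met — violated.
#6 H = 1 is not in {-4, -2, 4, 6} — violated.
#7 H − A = 1 − 5 = -4 — OK.

The assignment fails constraints 1, 5, 6.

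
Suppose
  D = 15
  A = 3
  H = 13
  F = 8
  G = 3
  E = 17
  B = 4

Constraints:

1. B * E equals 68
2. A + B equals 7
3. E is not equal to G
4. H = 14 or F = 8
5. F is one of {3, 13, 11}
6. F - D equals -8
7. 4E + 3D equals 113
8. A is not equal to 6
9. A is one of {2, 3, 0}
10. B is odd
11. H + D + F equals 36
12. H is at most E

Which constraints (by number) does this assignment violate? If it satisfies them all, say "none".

The assignment fails constraints 5, 6, and 10.

1. B * E = 4 * 17 = 68 — holds.
2. A + B = 3 + 4 = 7 — holds.
3. E = 17, G = 3; distinct — holds.
4. H = 13 ≠ 14, but F = 8 = 8 (second disjunct) — holds.
5. F = 8 is not in {3, 13, 11} — does not hold.
6. F - D = 8 - 15 = -7, not -8 — does not hold.
7. 4E + 3D = 4(17) + 3(15) = 113 — holds.
8. A = 3, and 3 ≠ 6 — holds.
9. A = 3 is in {2, 3, 0} — holds.
10. B = 4 is even — does not hold.
11. H + D + F = 13 + 15 + 8 = 36 — holds.
12. H = 13, E = 17; 13 ≤ 17 — holds.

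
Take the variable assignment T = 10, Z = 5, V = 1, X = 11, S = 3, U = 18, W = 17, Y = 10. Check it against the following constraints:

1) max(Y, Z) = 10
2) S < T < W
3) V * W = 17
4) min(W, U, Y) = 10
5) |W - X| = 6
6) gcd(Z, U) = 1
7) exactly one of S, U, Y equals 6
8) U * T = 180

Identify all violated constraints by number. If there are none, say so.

1) max(10, 5) = 10  yes
2) values 3 < 10 < 17  yes
3) V * W = 1 * 17 = 17  yes
4) min(17, 18, 10) = 10  yes
5) |17 - 11| = 6  yes
6) gcd(5, 18) = 1  yes
7) S=3, U=18, Y=10; 0 of them equal 6, not exactly one  no
8) U * T = 18 * 10 = 180  yes

Constraint 7 does not hold.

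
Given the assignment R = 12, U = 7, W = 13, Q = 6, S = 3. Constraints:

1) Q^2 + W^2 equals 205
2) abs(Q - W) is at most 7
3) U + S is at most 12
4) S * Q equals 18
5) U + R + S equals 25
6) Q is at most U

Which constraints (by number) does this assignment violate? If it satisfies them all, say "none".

The assignment fails constraint 5.

1) Q^2 + W^2 = 6^2 + 13^2 = 36 + 169 = 205 — holds.
2) abs(6 - 13) = 7; 7 ≤ 7 — holds.
3) U + S = 7 + 3 = 10; 10 ≤ 12 — holds.
4) S * Q = 3 * 6 = 18 — holds.
5) U + R + S = 7 + 12 + 3 = 22, not 25 — does not hold.
6) Q = 6, U = 7; 6 ≤ 7 — holds.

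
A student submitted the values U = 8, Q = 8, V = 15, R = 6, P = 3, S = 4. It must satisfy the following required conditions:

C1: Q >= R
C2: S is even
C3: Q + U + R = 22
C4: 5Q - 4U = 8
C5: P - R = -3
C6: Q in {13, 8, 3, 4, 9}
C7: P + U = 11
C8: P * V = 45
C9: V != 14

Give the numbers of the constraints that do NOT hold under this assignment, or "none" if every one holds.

No violations.

C1: Q = 8, R = 6; 8 ≥ 6  OK
C2: S = 4 is even  OK
C3: Q + U + R = 8 + 8 + 6 = 22  OK
C4: 5Q - 4U = 5(8) - 4(8) = 8  OK
C5: P - R = 3 - 6 = -3  OK
C6: Q = 8 is in {13, 8, 3, 4, 9}  OK
C7: P + U = 3 + 8 = 11  OK
C8: P * V = 3 * 15 = 45  OK
C9: V = 15, and 15 ≠ 14  OK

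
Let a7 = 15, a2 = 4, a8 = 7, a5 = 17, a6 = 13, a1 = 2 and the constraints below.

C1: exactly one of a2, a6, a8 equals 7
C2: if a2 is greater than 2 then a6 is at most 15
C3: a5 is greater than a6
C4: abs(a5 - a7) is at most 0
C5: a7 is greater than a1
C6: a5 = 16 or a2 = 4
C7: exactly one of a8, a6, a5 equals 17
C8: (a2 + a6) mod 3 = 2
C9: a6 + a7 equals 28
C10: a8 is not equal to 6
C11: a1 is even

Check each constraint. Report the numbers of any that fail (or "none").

Violated: 4.

C1: a2=4, a6=13, a8=7; 1 of them equals 7 — holds.
C2: a2 = 4 > 2, so we need a6 ≤ 15; a6 = 13 ≤ 15 — holds.
C3: a5 = 17, a6 = 13; 17 > 13 — holds.
C4: abs(17 - 15) = 2; 2 > 0, exceeds bound 0 — fails.
C5: a7 = 15, a1 = 2; 15 > 2 — holds.
C6: a5 = 17 ≠ 16, but a2 = 4 = 4 (second disjunct) — holds.
C7: a8=7, a6=13, a5=17; 1 of them equals 17 — holds.
C8: a2 + a6 = 17; 17 mod 3 = 2 — holds.
C9: a6 + a7 = 13 + 15 = 28 — holds.
C10: a8 = 7, and 7 ≠ 6 — holds.
C11: a1 = 2 is even — holds.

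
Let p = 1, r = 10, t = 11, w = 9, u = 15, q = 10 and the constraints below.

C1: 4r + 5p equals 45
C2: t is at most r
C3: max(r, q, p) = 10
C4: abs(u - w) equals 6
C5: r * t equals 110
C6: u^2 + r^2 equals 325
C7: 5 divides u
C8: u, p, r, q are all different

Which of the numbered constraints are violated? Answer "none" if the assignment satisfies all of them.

No — constraints 2, 8 are not satisfied.

C1: 4r + 5p = 4(10) + 5(1) = 45 — holds.
C2: t = 11, r = 10; 11 > 10 (want ≤) — fails.
C3: max(10, 10, 1) = 10 — holds.
C4: abs(15 - 9) = 6 — holds.
C5: r * t = 10 * 11 = 110 — holds.
C6: u^2 + r^2 = 15^2 + 10^2 = 225 + 100 = 325 — holds.
C7: 15 / 5 = 3, so 5 divides 15 — holds.
C8: r = q = 10, not all different — fails.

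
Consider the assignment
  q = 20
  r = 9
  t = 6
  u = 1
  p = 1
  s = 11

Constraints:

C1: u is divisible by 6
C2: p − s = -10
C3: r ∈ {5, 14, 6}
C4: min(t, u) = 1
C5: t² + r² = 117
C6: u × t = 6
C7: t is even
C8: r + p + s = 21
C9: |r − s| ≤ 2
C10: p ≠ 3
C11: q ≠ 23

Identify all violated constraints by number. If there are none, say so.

The assignment fails constraints 1 and 3.

C1: 1 = 6×0 + 1, so 6 does not divide 1  false
C2: p − s = 1 − 11 = -10  true
C3: r = 9 is not in {5, 14, 6}  false
C4: min(6, 1) = 1  true
C5: t² + r² = 6² + 9² = 36 + 81 = 117  true
C6: u × t = 1 × 6 = 6  true
C7: t = 6 is even  true
C8: r + p + s = 9 + 1 + 11 = 21  true
C9: |9 − 11| = 2; 2 ≤ 2  true
C10: p = 1, and 1 ≠ 3  true
C11: q = 20, and 20 ≠ 23  true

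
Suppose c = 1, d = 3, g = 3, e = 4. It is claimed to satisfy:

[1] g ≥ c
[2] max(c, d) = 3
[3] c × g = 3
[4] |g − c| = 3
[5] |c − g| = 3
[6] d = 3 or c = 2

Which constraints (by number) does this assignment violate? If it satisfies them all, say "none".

Constraints 4 and 5 do not hold.

[1] g = 3, c = 1; 3 ≥ 1 — satisfied.
[2] max(1, 3) = 3 — satisfied.
[3] c × g = 1 × 3 = 3 — satisfied.
[4] |3 − 1| = 2, not 3 — violated.
[5] |1 − 3| = 2, not 3 — violated.
[6] d = 3 = 3 (first disjunct) — satisfied.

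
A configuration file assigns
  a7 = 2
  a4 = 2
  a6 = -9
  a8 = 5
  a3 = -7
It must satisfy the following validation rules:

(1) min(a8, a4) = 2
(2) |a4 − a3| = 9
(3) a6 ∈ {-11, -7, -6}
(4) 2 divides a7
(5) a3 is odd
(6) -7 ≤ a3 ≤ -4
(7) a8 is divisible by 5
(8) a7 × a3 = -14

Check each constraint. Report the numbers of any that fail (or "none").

(1) min(5, 2) = 2  OK
(2) |2 − (-7)| = 9  OK
(3) a6 = -9 is not in {-11, -7, -6}  FAIL
(4) 2 / 2 = 1, so 2 divides 2  OK
(5) a3 = -7 is odd  OK
(6) a3 = -7 lies in [-7, -4]  OK
(7) 5 / 5 = 1, so 5 divides 5  OK
(8) a7 × a3 = 2 × (-7) = -14  OK

No — constraint 3 is not satisfied.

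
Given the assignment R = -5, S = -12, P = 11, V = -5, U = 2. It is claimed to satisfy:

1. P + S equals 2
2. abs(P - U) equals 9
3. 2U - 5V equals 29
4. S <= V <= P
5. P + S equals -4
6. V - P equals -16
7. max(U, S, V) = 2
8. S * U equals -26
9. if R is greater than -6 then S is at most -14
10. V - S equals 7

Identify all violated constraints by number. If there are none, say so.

No — constraints 1, 5, 8, and 9 are not satisfied.

1. P + S = 11 + (-12) = -1, not 2  false
2. abs(11 - 2) = 9  true
3. 2U - 5V = 2(2) - 5(-5) = 29  true
4. values -12 <= -5 <= 11  true
5. P + S = 11 + (-12) = -1, not -4  false
6. V - P = -5 - 11 = -16  true
7. max(2, -12, -5) = 2  true
8. S * U = -12 * 2 = -24, not -26  false
9. R = -5 > -6, so we need S ≤ -14; but S = -12 > -14  false
10. V - S = -5 - (-12) = 7  true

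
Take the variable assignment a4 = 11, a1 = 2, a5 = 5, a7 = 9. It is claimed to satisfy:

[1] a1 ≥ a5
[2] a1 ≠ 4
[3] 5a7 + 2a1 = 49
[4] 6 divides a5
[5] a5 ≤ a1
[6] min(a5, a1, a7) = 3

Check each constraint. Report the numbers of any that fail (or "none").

[1] a1 = 2, a5 = 5; 2 < 5 (want ≥)  ✘
[2] a1 = 2, and 2 ≠ 4  ✔
[3] 5a7 + 2a1 = 5(9) + 2(2) = 49  ✔
[4] 5 = 6×0 + 5, so 6 does not divide 5  ✘
[5] a5 = 5, a1 = 2; 5 > 2 (want ≤)  ✘
[6] min(5, 2, 9) = 2, not 3  ✘

No — constraints 1, 4, 5, 6 are not satisfied.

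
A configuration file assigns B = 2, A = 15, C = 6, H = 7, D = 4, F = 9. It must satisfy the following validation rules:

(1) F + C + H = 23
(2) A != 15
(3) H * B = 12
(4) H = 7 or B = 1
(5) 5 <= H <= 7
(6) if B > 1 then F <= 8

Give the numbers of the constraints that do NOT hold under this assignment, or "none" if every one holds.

(1) F + C + H = 9 + 6 + 7 = 22, not 23 — fails.
(2) A = 15, but 15 is required to differ — fails.
(3) H * B = 7 * 2 = 14, not 12 — fails.
(4) H = 7 = 7 (first disjunct) — holds.
(5) H = 7 lies in [5, 7] — holds.
(6) B = 2 > 1, so we need F ≤ 8; but F = 9 > 8 — fails.

No — constraints 1, 2, 3, and 6 are not satisfied.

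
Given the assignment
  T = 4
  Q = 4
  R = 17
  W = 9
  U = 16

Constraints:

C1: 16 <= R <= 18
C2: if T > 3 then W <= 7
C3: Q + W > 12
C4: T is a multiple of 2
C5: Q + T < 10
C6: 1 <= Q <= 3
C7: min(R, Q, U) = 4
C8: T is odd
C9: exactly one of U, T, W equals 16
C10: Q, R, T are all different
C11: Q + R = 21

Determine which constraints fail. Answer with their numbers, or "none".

No — constraints 2, 6, 8, and 10 are not satisfied.

C1: R = 17 lies in [16, 18]  ✔
C2: T = 4 > 3, so we need W ≤ 7; but W = 9 > 7  ✘
C3: Q + W = 4 + 9 = 13; 13 > 12  ✔
C4: 4 / 2 = 2, so 2 divides 4  ✔
C5: Q + T = 4 + 4 = 8; 8 < 10  ✔
C6: Q = 4 is outside [1, 3]  ✘
C7: min(17, 4, 16) = 4  ✔
C8: T = 4 is even  ✘
C9: U=16, T=4, W=9; 1 of them equals 16  ✔
C10: Q = T = 4, not all different  ✘
C11: Q + R = 4 + 17 = 21  ✔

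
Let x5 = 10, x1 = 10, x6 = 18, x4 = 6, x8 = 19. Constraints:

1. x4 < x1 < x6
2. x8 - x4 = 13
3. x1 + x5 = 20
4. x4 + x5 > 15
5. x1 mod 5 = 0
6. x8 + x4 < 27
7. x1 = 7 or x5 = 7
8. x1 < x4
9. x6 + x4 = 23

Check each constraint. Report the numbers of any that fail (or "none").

1. values 6 < 10 < 18  ✔
2. x8 - x4 = 19 - 6 = 13  ✔
3. x1 + x5 = 10 + 10 = 20  ✔
4. x4 + x5 = 6 + 10 = 16; 16 > 15  ✔
5. 10 mod 5 = 0  ✔
6. x8 + x4 = 19 + 6 = 25; 25 < 27  ✔
7. x1 = 10 ≠ 7 and x5 = 10 ≠ 7; both disjuncts false  ✘
8. x1 = 10, x4 = 6; 10 ≥ 6 (want <)  ✘
9. x6 + x4 = 18 + 6 = 24, not 23  ✘

Constraints 7, 8, 9 are violated.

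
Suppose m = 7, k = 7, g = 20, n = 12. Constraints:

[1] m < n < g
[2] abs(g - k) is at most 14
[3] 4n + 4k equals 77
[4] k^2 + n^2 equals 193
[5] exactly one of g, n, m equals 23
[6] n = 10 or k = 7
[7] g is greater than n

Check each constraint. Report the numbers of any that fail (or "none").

[1] values 7 < 12 < 20  ✔
[2] abs(20 - 7) = 13; 13 ≤ 14  ✔
[3] 4n + 4k = 4(12) + 4(7) = 76, not 77  ✘
[4] k^2 + n^2 = 7^2 + 12^2 = 49 + 144 = 193  ✔
[5] g=20, n=12, m=7; 0 of them equal 23, not exactly one  ✘
[6] n = 12 ≠ 10, but k = 7 = 7 (second disjunct)  ✔
[7] g = 20, n = 12; 20 > 12  ✔

The assignment fails constraints 3, 5.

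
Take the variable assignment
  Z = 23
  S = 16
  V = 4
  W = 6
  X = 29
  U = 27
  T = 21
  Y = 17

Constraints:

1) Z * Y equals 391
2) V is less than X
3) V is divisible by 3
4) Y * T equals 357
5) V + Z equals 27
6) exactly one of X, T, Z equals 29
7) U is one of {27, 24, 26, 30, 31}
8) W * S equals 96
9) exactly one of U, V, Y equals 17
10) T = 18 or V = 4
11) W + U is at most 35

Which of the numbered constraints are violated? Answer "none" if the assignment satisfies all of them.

Violated: 3.

1) Z * Y = 23 * 17 = 391 — holds.
2) V = 4, X = 29; 4 < 29 — holds.
3) 4 = 3*1 + 1, so 3 does not divide 4 — does not hold.
4) Y * T = 17 * 21 = 357 — holds.
5) V + Z = 4 + 23 = 27 — holds.
6) X=29, T=21, Z=23; 1 of them equals 29 — holds.
7) U = 27 is in {27, 24, 26, 30, 31} — holds.
8) W * S = 6 * 16 = 96 — holds.
9) U=27, V=4, Y=17; 1 of them equals 17 — holds.
10) T = 21 ≠ 18, but V = 4 = 4 (second disjunct) — holds.
11) W + U = 6 + 27 = 33; 33 ≤ 35 — holds.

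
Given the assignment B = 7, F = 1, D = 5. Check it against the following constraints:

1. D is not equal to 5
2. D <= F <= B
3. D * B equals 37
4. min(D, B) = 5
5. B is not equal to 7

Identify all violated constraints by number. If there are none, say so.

1. D = 5, but 5 is required to differ — violated.
2. values 5, 1, 7; D = 5 is not <= F = 1 — violated.
3. D * B = 5 * 7 = 35, not 37 — violated.
4. min(5, 7) = 5 — OK.
5. B = 7, but 7 is required to differ — violated.

Constraints 1, 2, 3, and 5 are violated.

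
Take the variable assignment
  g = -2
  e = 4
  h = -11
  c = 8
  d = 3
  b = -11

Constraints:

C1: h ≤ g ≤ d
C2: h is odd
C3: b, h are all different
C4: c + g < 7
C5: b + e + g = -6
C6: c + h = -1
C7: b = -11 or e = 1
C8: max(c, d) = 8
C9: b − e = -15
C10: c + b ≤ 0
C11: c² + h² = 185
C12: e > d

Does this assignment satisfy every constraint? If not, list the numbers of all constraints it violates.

C1: values -11 ≤ -2 ≤ 3  holds
C2: h = -11 is odd  holds
C3: b = h = -11, not all different  fails
C4: c + g = 8 + (-2) = 6; 6 < 7  holds
C5: b + e + g = -11 + 4 + (-2) = -9, not -6  fails
C6: c + h = 8 + (-11) = -3, not -1  fails
C7: b = -11 = -11 (first disjunct)  holds
C8: max(8, 3) = 8  holds
C9: b − e = -11 − 4 = -15  holds
C10: c + b = 8 + (-11) = -3; -3 ≤ 0  holds
C11: c² + h² = 8² + (-11)² = 64 + 121 = 185  holds
C12: e = 4, d = 3; 4 > 3  holds

Constraints 3, 5, 6 do not hold.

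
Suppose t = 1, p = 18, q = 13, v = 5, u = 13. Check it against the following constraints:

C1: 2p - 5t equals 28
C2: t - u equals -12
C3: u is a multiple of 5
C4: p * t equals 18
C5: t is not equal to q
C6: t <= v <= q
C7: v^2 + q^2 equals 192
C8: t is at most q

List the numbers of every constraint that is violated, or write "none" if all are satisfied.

C1: 2p - 5t = 2(18) - 5(1) = 31, not 28  fails
C2: t - u = 1 - 13 = -12  holds
C3: 13 = 5*2 + 3, so 5 does not divide 13  fails
C4: p * t = 18 * 1 = 18  holds
C5: t = 1, q = 13; distinct  holds
C6: values 1 <= 5 <= 13  holds
C7: v^2 + q^2 = 5^2 + 13^2 = 25 + 169 = 194, not 192  fails
C8: t = 1, q = 13; 1 ≤ 13  holds

No — constraints 1, 3, 7 are not satisfied.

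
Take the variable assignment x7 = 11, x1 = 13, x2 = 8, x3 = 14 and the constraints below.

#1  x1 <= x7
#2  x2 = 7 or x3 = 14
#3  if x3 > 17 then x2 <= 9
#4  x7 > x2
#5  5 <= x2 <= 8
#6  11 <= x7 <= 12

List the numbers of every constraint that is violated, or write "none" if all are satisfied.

#1 x1 = 13, x7 = 11; 13 > 11 (want ≤)  fails
#2 x2 = 8 ≠ 7, but x3 = 14 = 14 (second disjunct)  holds
#3 x3 = 14, not > 17; antecedent false, conditional vacuously true  holds
#4 x7 = 11, x2 = 8; 11 > 8  holds
#5 x2 = 8 lies in [5, 8]  holds
#6 x7 = 11 lies in [11, 12]  holds

Violated: 1.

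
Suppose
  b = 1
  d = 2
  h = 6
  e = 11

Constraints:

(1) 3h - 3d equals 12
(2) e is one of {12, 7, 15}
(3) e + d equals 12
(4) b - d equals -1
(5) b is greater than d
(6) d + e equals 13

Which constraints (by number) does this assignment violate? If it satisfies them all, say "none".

(1) 3h - 3d = 3(6) - 3(2) = 12 — satisfied.
(2) e = 11 is not in {12, 7, 15} — violated.
(3) e + d = 11 + 2 = 13, not 12 — violated.
(4) b - d = 1 - 2 = -1 — satisfied.
(5) b = 1, d = 2; 1 ≤ 2 (want >) — violated.
(6) d + e = 2 + 11 = 13 — satisfied.

Constraints 2, 3, and 5 do not hold.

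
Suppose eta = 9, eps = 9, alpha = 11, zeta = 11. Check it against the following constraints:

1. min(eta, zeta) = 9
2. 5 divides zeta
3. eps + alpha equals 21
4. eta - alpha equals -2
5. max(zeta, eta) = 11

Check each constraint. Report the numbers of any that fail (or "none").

1. min(9, 11) = 9 — holds.
2. 11 = 5*2 + 1, so 5 does not divide 11 — does not hold.
3. eps + alpha = 9 + 11 = 20, not 21 — does not hold.
4. eta - alpha = 9 - 11 = -2 — holds.
5. max(11, 9) = 11 — holds.

The assignment fails constraints 2 and 3.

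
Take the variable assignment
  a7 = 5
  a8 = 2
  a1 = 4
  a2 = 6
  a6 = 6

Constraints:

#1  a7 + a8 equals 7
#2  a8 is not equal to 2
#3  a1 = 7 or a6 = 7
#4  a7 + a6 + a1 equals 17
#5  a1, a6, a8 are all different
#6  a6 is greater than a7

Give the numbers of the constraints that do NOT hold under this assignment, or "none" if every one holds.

Constraints 2, 3, and 4 are violated.

#1 a7 + a8 = 5 + 2 = 7 — satisfied.
#2 a8 = 2, but 2 is required to differ — violated.
#3 a1 = 4 ≠ 7 and a6 = 6 ≠ 7; both disjuncts false — violated.
#4 a7 + a6 + a1 = 5 + 6 + 4 = 15, not 17 — violated.
#5 values 4, 6, 2 are pairwise distinct — satisfied.
#6 a6 = 6, a7 = 5; 6 > 5 — satisfied.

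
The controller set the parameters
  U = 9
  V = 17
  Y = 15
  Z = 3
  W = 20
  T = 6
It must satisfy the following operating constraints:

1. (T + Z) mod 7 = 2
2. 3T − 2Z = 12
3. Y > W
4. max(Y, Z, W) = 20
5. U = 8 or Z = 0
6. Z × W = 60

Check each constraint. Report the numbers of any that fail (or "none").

1. T + Z = 9; 9 mod 7 = 2  true
2. 3T − 2Z = 3(6) − 2(3) = 12  true
3. Y = 15, W = 20; 15 ≤ 20 (want >)  false
4. max(15, 3, 20) = 20  true
5. U = 9 ≠ 8 and Z = 3 ≠ 0; both disjuncts false  false
6. Z × W = 3 × 20 = 60  true

Constraints 3, 5 are violated.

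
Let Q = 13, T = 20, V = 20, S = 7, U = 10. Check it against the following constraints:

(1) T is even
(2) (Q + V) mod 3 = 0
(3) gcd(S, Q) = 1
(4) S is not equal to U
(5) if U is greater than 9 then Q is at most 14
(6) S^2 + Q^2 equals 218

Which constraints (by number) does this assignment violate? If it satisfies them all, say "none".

No violations.

(1) T = 20 is even  ✔
(2) Q + V = 33; 33 mod 3 = 0  ✔
(3) gcd(7, 13) = 1  ✔
(4) S = 7, U = 10; distinct  ✔
(5) U = 10 > 9, so we need Q ≤ 14; Q = 13 ≤ 14  ✔
(6) S^2 + Q^2 = 7^2 + 13^2 = 49 + 169 = 218  ✔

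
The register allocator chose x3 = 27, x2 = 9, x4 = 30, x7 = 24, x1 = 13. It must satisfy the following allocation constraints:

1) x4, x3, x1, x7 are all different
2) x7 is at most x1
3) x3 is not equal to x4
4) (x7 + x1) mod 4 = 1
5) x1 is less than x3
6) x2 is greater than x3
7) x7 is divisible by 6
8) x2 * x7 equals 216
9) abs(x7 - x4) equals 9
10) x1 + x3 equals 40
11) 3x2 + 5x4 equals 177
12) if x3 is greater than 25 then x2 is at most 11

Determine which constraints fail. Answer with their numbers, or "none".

No — constraints 2, 6, 9 are not satisfied.

1) values 30, 27, 13, 24 are pairwise distinct  ✓
2) x7 = 24, x1 = 13; 24 > 13 (want ≤)  ✗
3) x3 = 27, x4 = 30; distinct  ✓
4) x7 + x1 = 37; 37 mod 4 = 1  ✓
5) x1 = 13, x3 = 27; 13 < 27  ✓
6) x2 = 9, x3 = 27; 9 ≤ 27 (want >)  ✗
7) 24 / 6 = 4, so 6 divides 24  ✓
8) x2 * x7 = 9 * 24 = 216  ✓
9) abs(24 - 30) = 6, not 9  ✗
10) x1 + x3 = 13 + 27 = 40  ✓
11) 3x2 + 5x4 = 3(9) + 5(30) = 177  ✓
12) x3 = 27 > 25, so we need x2 ≤ 11; x2 = 9 ≤ 11  ✓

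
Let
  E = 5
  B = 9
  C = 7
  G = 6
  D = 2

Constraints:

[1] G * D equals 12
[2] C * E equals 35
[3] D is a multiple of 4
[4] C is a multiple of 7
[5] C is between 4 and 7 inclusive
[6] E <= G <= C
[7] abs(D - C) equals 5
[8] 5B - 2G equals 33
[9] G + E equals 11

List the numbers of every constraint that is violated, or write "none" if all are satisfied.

[1] G * D = 6 * 2 = 12 — holds.
[2] C * E = 7 * 5 = 35 — holds.
[3] 2 = 4*0 + 2, so 4 does not divide 2 — does not hold.
[4] 7 / 7 = 1, so 7 divides 7 — holds.
[5] C = 7 lies in [4, 7] — holds.
[6] values 5 <= 6 <= 7 — holds.
[7] abs(2 - 7) = 5 — holds.
[8] 5B - 2G = 5(9) - 2(6) = 33 — holds.
[9] G + E = 6 + 5 = 11 — holds.

No — constraint 3 is not satisfied.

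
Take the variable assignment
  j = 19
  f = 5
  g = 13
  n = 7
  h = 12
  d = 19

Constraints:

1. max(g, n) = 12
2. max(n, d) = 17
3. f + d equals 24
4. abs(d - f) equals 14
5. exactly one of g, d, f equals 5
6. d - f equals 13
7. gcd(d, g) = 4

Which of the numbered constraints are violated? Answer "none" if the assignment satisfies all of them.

No — constraints 1, 2, 6, and 7 are not satisfied.

1. max(13, 7) = 13, not 12  fails
2. max(7, 19) = 19, not 17  fails
3. f + d = 5 + 19 = 24  holds
4. abs(19 - 5) = 14  holds
5. g=13, d=19, f=5; 1 of them equals 5  holds
6. d - f = 19 - 5 = 14, not 13  fails
7. gcd(19, 13) = 1, not 4  fails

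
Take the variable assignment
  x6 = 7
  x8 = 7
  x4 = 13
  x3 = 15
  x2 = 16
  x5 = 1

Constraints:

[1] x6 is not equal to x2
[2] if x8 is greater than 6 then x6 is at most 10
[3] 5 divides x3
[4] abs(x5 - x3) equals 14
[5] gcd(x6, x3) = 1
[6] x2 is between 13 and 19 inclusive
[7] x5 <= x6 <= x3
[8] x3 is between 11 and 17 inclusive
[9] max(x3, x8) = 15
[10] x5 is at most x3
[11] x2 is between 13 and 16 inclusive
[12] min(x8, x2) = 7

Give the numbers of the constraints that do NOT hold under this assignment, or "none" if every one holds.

All constraints are satisfied.

[1] x6 = 7, x2 = 16; distinct — OK.
[2] x8 = 7 > 6, so we need x6 ≤ 10; x6 = 7 ≤ 10 — OK.
[3] 15 / 5 = 3, so 5 divides 15 — OK.
[4] abs(1 - 15) = 14 — OK.
[5] gcd(7, 15) = 1 — OK.
[6] x2 = 16 lies in [13, 19] — OK.
[7] values 1 <= 7 <= 15 — OK.
[8] x3 = 15 lies in [11, 17] — OK.
[9] max(15, 7) = 15 — OK.
[10] x5 = 1, x3 = 15; 1 ≤ 15 — OK.
[11] x2 = 16 lies in [13, 16] — OK.
[12] min(7, 16) = 7 — OK.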